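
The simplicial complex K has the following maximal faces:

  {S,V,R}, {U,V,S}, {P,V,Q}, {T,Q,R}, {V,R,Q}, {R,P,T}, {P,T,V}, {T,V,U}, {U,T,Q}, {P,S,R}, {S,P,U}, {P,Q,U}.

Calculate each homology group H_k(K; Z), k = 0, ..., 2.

Fix the vertex order P < Q < R < S < T < U < V and write every simplex with vertices in increasing order. Then dim K = 2 and the simplices of K are:

  0-simplices (7): P, Q, R, S, T, U, V
  1-simplices (18): PQ, PR, PS, PT, PU, PV, QR, QT, QU, QV, RS, RT, RV, SU, SV, TU, TV, UV
  2-simplices (12): PQU, PQV, PRS, PRT, PSU, PTV, QRT, QRV, QTU, RSV, SUV, TUV

so the chain groups are C_0 ≅ Z^7, C_1 ≅ Z^18, C_2 ≅ Z^12.

∂_1: C_1 → C_0 maps an edge to its endpoints' difference, ∂[p,q] = q − p. For instance
  ∂SU = U − S.
The 7×18 boundary matrix has rank 6 and Smith normal form diag(1,1,1,1,1,1).

∂_2: C_2 → C_1 acts by ∂[p,q,r] = [q,r] − [p,r] + [p,q]. For instance
  ∂PQV = QV − PV + PQ,
  ∂PQU = QU − PU + PQ.
The resulting 18×12 matrix has rank 12, and its Smith normal form has invariant factors (1,1,1,1,1,1,1,1,1,1,1,2).

Reading off H_k = ker ∂_k / im ∂_{k+1}:

  H_0: rank C_0 − rank ∂_1 = 7 − 6 = 1, and the invariant factors of ∂_1 are all 1, so H_0 ≅ Z.
  H_1: rank ker ∂_1 − rank ∂_2 = (18 − 6) − 12 = 0, and ∂_2 has invariant factor 2 > 1, so H_1 ≅ Z/2.
  H_2: rank ker ∂_2 − rank ∂_3 = (12 − 12) − 0 = 0, and there is no ∂_3, so H_2 ≅ 0.

As a check, the Euler characteristic is 7 − 18 + 12 = 1, which agrees with 1 − 0 + 0 = 1.
(K is a triangulation of the real projective plane RP^2.)

H_0 = Z,  H_1 = Z/2,  H_2 = 0.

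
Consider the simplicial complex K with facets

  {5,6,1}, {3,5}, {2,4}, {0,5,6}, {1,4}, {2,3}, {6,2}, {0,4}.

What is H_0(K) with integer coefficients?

Fix the vertex order 0 < 1 < 2 < 3 < 4 < 5 < 6 and write every simplex with vertices in increasing order. Then dim K = 2 and the simplices of K are:

  0-simplices (7): [0], [1], [2], [3], [4], [5], [6]
  1-simplices (11): [0,4], [0,5], [0,6], [1,4], [1,5], [1,6], [2,3], [2,4], [2,6], [3,5], [5,6]
  2-simplices (2): [0,5,6], [1,5,6]

Hence C_0 ≅ Z^7, C_1 ≅ Z^11, C_2 ≅ Z^2.

∂_1: C_1 → C_0 maps an edge to its endpoints' difference, ∂[p,q] = q − p. For instance
  ∂[2,6] = [6] − [2].
The resulting 7×11 matrix has rank 6, and its Smith normal form has invariant factors (1,1,1,1,1,1).

Boundary ∂_2: C_2 → C_1 acts by ∂[p,q,r] = [q,r] − [p,r] + [p,q]. For instance
  ∂[0,5,6] = [5,6] − [0,6] + [0,5],
  ∂[1,5,6] = [5,6] − [1,6] + [1,5].
The 11×2 boundary matrix has rank 2 and Smith normal form diag(1,1).

Reading off H_k = ker ∂_k / im ∂_{k+1}:

  H_0: rank C_0 − rank ∂_1 = 7 − 6 = 1, and the invariant factors of ∂_1 are all 1, so H_0 ≅ Z.

H_0 = Z.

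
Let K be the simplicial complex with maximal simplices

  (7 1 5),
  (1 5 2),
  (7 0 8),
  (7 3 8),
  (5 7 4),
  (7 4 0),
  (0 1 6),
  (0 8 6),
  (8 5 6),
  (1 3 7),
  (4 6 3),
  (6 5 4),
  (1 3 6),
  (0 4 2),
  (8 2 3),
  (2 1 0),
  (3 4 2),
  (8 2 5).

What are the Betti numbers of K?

b_0 = 1, b_1 = 2, b_2 = 1.

Fix the vertex order 0 < 1 < 2 < 3 < 4 < 5 < 6 < 7 < 8 and write every simplex with vertices in increasing order. Then dim K = 2 and the simplices of K are:

  0-simplices (9): [0], [1], [2], [3], [4], [5], [6], [7], [8]
  1-simplices (27): (27 of them)
  2-simplices (18): [0,1,2], [0,1,6], [0,2,4], [0,4,7], [0,6,8], [0,7,8], [1,2,5], [1,3,6], [1,3,7], [1,5,7], [2,3,4], [2,3,8], [2,5,8], [3,4,6], [3,7,8], [4,5,6], [4,5,7], [5,6,8]

Hence C_0 ≅ Z^9, C_1 ≅ Z^27, C_2 ≅ Z^18.

The boundary map ∂_1: C_1 → C_0 is given by ∂[p,q] = [q] − [p].
As a 9×27 matrix over Z this has rank 8, with invariant factors (1,1,1,1,1,1,1,1).

The boundary map ∂_2: C_2 → C_1 sends each 2-simplex [p,q,r] to [q,r] − [p,r] + [p,q]. For instance
  ∂[0,2,4] = [2,4] − [0,4] + [0,2],
  ∂[1,3,7] = [3,7] − [1,7] + [1,3].
This gives a 27×18 integer matrix of rank 17; reducing to Smith normal form yields diagonal entries (1,1,1,1,1,1,1,1,1,1,1,1,1,1,1,1,1).

Reading off H_k = ker ∂_k / im ∂_{k+1}:

  H_0: rank C_0 − rank ∂_1 = 9 − 8 = 1, and the invariant factors of ∂_1 are all 1, so H_0 ≅ Z.
  H_1: rank ker ∂_1 − rank ∂_2 = (27 − 8) − 17 = 2, and the invariant factors of ∂_2 are all 1, so H_1 ≅ Z^2.
  H_2: rank ker ∂_2 − rank ∂_3 = (18 − 17) − 0 = 1, and there is no ∂_3, so H_2 ≅ Z.

As a check, the Euler characteristic is 9 − 27 + 18 = 0, which agrees with 1 − 2 + 1 = 0.
(K is a triangulation of the torus T^2.)

Hence the Betti numbers are b_0 = 1, b_1 = 2, b_2 = 1.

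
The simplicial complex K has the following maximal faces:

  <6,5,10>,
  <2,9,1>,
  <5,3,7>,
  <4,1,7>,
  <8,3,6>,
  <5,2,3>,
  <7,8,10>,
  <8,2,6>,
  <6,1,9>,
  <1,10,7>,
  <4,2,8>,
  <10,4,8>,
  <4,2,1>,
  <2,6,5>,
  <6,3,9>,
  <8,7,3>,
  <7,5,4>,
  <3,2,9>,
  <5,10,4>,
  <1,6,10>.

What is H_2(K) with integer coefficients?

Take the total order 1 < 2 < 3 < 4 < 5 < 6 < 7 < 8 < 9 < 10 on the vertex set. Then K (dimension 2) consists of the simplices:

  0-simplices (10): [1], [2], [3], [4], [5], [6], [7], [8], [9], [10]
  1-simplices (30): (30 of them)
  2-simplices (20): (20 of them)

so the chain groups are C_0 ≅ Z^10, C_1 ≅ Z^30, C_2 ≅ Z^20.

The boundary map ∂_1: C_1 → C_0 is given by ∂[p,q] = [q] − [p].
The resulting 10×30 matrix has rank 9, and its Smith normal form has invariant factors (1,1,1,1,1,1,1,1,1).

The boundary map ∂_2: C_2 → C_1 sends each 2-simplex [p,q,r] to [q,r] − [p,r] + [p,q]. For instance
  ∂[1,2,9] = [2,9] − [1,9] + [1,2],
  ∂[1,7,10] = [7,10] − [1,10] + [1,7].
The resulting 30×20 matrix has rank 20, and its Smith normal form has invariant factors (1,1,1,1,1,1,1,1,1,1,1,1,1,1,1,1,1,1,1,2).

Reading off H_k = ker ∂_k / im ∂_{k+1}:

  H_2: rank ker ∂_2 − rank ∂_3 = (20 − 20) − 0 = 0, and there is no ∂_3, so H_2 = 0.

H_2 = 0.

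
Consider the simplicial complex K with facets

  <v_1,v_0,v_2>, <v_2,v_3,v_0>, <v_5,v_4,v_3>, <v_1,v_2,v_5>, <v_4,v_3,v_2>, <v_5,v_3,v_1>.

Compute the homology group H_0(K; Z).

Order the vertices as v_0 < v_1 < v_2 < v_3 < v_4 < v_5. Listing each simplex with vertices in this order, K has dimension 2 with simplices:

  0-simplices (6): [v_0], [v_1], [v_2], [v_3], [v_4], [v_5]
  1-simplices (12): [v_0,v_1], [v_0,v_2], [v_0,v_3], [v_1,v_2], [v_1,v_3], [v_1,v_5], [v_2,v_3], [v_2,v_4], [v_2,v_5], [v_3,v_4], [v_3,v_5], [v_4,v_5]
  2-simplices (6): [v_0,v_1,v_2], [v_0,v_2,v_3], [v_1,v_2,v_5], [v_1,v_3,v_5], [v_2,v_3,v_4], [v_3,v_4,v_5]

giving chain groups C_0 ≅ Z^6, C_1 ≅ Z^12, C_2 ≅ Z^6.

The boundary map ∂_1: C_1 → C_0 sends each edge [p,q] (with p < q) to q − p.
The 6×12 boundary matrix has rank 5 and Smith normal form diag(1,1,1,1,1).

Boundary ∂_2: C_2 → C_1 acts by ∂[p,q,r] = [q,r] − [p,r] + [p,q]. For instance
  ∂[v_0,v_2,v_3] = [v_2,v_3] − [v_0,v_3] + [v_0,v_2],
  ∂[v_1,v_3,v_5] = [v_3,v_5] − [v_1,v_5] + [v_1,v_3].
The 12×6 boundary matrix has rank 6 and Smith normal form diag(1,1,1,1,1,1).

From H_k ≅ ker(∂_k) / im(∂_{k+1}) we obtain:

  H_0: rank C_0 − rank ∂_1 = 6 − 5 = 1, and the invariant factors of ∂_1 are all 1, so H_0 = Z.

H_0 ≅ Z.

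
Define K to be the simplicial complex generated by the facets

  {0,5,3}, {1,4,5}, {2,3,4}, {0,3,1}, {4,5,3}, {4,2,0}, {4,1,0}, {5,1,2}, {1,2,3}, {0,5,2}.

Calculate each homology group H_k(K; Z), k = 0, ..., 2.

We work with the vertex ordering 0 < 1 < 2 < 3 < 4 < 5. The simplices of K, each written with vertices in increasing order, are:

  0-simplices (6): [0], [1], [2], [3], [4], [5]
  1-simplices (15): [0,1], [0,2], [0,3], [0,4], [0,5], [1,2], [1,3], [1,4], [1,5], [2,3], [2,4], [2,5], [3,4], [3,5], [4,5]
  2-simplices (10): [0,1,3], [0,1,4], [0,2,4], [0,2,5], [0,3,5], [1,2,3], [1,2,5], [1,4,5], [2,3,4], [3,4,5]

so the chain groups are C_0 ≅ Z^6, C_1 ≅ Z^15, C_2 ≅ Z^10.

Boundary ∂_1: C_1 → C_0 sends each edge [p,q] (with p < q) to q − p.
The resulting 6×15 matrix has rank 5, and its Smith normal form has invariant factors (1,1,1,1,1).

The boundary map ∂_2: C_2 → C_1 acts by ∂[p,q,r] = [q,r] − [p,r] + [p,q]. For instance
  ∂[1,2,3] = [2,3] − [1,3] + [1,2],
  ∂[0,2,4] = [2,4] − [0,4] + [0,2].
This gives a 15×10 integer matrix of rank 10; reducing to Smith normal form yields diagonal entries (1,1,1,1,1,1,1,1,1,2).

From H_k ≅ ker(∂_k) / im(∂_{k+1}) we obtain:

  H_0: rank C_0 − rank ∂_1 = 6 − 5 = 1, and the invariant factors of ∂_1 are all 1, so H_0 ≅ Z.
  H_1: rank ker ∂_1 − rank ∂_2 = (15 − 5) − 10 = 0, and ∂_2 has invariant factor 2 > 1, so H_1 ≅ Z/2Z.
  H_2: rank ker ∂_2 − rank ∂_3 = (10 − 10) − 0 = 0, and there is no ∂_3, so H_2 ≅ 0.

H_0 = Z,  H_1 = Z/2Z,  H_2 = 0.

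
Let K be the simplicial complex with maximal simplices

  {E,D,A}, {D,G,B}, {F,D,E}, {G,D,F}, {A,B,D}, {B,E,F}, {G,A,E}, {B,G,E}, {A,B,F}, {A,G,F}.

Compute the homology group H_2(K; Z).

H_2 ≅ 0.

Take the total order A < B < D < E < F < G on the vertex set. Then K (dimension 2) consists of the simplices:

  0-simplices (6): A, B, D, E, F, G
  1-simplices (15): AB, AD, AE, AF, AG, BD, BE, BF, BG, DE, DF, DG, EF, EG, FG
  2-simplices (10): ABD, ABF, ADE, AEG, AFG, BDG, BEF, BEG, DEF, DFG

giving chain groups C_0 ≅ Z^6, C_1 ≅ Z^15, C_2 ≅ Z^10.

The boundary map ∂_1: C_1 → C_0 maps an edge to its endpoints' difference, ∂[p,q] = q − p.
The resulting 6×15 matrix has rank 5, and its Smith normal form has invariant factors (1,1,1,1,1).

Boundary ∂_2: C_2 → C_1 sends each 2-simplex [p,q,r] to [q,r] − [p,r] + [p,q]. For instance
  ∂AFG = FG − AG + AF,
  ∂ABF = BF − AF + AB.
As a 15×10 matrix over Z this has rank 10, with invariant factors (1,1,1,1,1,1,1,1,1,2).

Now H_k = ker ∂_k / im ∂_{k+1}, so:

  H_2: rank ker ∂_2 − rank ∂_3 = (10 − 10) − 0 = 0, and there is no ∂_3, so H_2 = 0.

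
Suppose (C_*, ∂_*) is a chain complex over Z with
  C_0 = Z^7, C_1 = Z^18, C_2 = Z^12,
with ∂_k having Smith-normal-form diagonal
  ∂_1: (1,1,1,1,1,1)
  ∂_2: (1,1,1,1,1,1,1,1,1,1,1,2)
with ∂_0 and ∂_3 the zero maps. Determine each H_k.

H_0 = Z,  H_1 = Z/2Z,  H_2 = 0.

H_0: b_0 = 7 − 0 − 6 = 1; torsion from ∂_1 factors > 1: none. So H_0 = Z.
H_1: b_1 = 18 − 6 − 12 = 0; torsion from ∂_2 factors > 1: [2]. So H_1 = Z/2Z.
H_2: b_2 = 12 − 12 − 0 = 0; torsion from ∂_3 factors > 1: none. So H_2 = 0.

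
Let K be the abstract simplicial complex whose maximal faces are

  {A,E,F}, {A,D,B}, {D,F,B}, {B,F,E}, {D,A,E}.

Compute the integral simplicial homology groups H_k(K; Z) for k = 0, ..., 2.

Fix the vertex order A < B < D < E < F and write every simplex with vertices in increasing order. Then dim K = 2 and the simplices of K are:

  0-simplices (5): A, B, D, E, F
  1-simplices (10): AB, AD, AE, AF, BD, BE, BF, DE, DF, EF
  2-simplices (5): ABD, ADE, AEF, BDF, BEF

so the chain groups are C_0 ≅ Z^5, C_1 ≅ Z^10, C_2 ≅ Z^5.

The boundary map ∂_1: C_1 → C_0 sends each edge [p,q] (with p < q) to q − p. For instance
  ∂BD = D − B.
The 5×10 boundary matrix has rank 4 and Smith normal form diag(1,1,1,1).

Boundary ∂_2: C_2 → C_1 acts by ∂[p,q,r] = [q,r] − [p,r] + [p,q]. For instance
  ∂ABD = BD − AD + AB,
  ∂ADE = DE − AE + AD.
This gives a 10×5 integer matrix of rank 5; reducing to Smith normal form yields diagonal entries (1,1,1,1,1).

Now H_k = ker ∂_k / im ∂_{k+1}, so:

  H_0: rank C_0 − rank ∂_1 = 5 − 4 = 1, and the invariant factors of ∂_1 are all 1, so H_0 ≅ Z.
  H_1: rank ker ∂_1 − rank ∂_2 = (10 − 4) − 5 = 1, and the invariant factors of ∂_2 are all 1, so H_1 ≅ Z.
  H_2: rank ker ∂_2 − rank ∂_3 = (5 − 5) − 0 = 0, and there is no ∂_3, so H_2 ≅ 0.

As a check, the Euler characteristic is 5 − 10 + 5 = 0, which agrees with 1 − 1 + 0 = 0.
(K is a triangulation of the Möbius band.)

H_0 ≅ Z,  H_1 ≅ Z,  H_2 = 0.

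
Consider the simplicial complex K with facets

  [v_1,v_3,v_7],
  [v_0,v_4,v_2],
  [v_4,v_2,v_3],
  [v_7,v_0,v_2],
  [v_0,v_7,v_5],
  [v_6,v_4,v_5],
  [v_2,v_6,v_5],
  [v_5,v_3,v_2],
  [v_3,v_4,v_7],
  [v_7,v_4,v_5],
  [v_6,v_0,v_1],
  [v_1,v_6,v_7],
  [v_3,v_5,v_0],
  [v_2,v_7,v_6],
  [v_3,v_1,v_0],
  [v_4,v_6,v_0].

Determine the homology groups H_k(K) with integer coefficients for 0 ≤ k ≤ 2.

Fix the vertex order v_0 < v_1 < v_2 < v_3 < v_4 < v_5 < v_6 < v_7 and write every simplex with vertices in increasing order. Then dim K = 2 and the simplices of K are:

  0-simplices (8): [v_0], [v_1], [v_2], [v_3], [v_4], [v_5], [v_6], [v_7]
  1-simplices (24): (24 of them)
  2-simplices (16): (16 of them)

so the chain groups are C_0 ≅ Z^8, C_1 ≅ Z^24, C_2 ≅ Z^16.

The boundary map ∂_1: C_1 → C_0 sends each edge [p,q] (with p < q) to q − p. For instance
  ∂[v_2,v_3] = [v_3] − [v_2].
This gives a 8×24 integer matrix of rank 7; reducing to Smith normal form yields diagonal entries (1,1,1,1,1,1,1).

∂_2: C_2 → C_1 acts by ∂[p,q,r] = [q,r] − [p,r] + [p,q]. For instance
  ∂[v_2,v_3,v_5] = [v_3,v_5] − [v_2,v_5] + [v_2,v_3],
  ∂[v_0,v_3,v_5] = [v_3,v_5] − [v_0,v_5] + [v_0,v_3].
As a 24×16 matrix over Z this has rank 15, with invariant factors (1,1,1,1,1,1,1,1,1,1,1,1,1,1,1).

Now H_k = ker ∂_k / im ∂_{k+1}, so:

  H_0: rank C_0 − rank ∂_1 = 8 − 7 = 1, and the invariant factors of ∂_1 are all 1, so H_0 ≅ Z.
  H_1: rank ker ∂_1 − rank ∂_2 = (24 − 7) − 15 = 2, and the invariant factors of ∂_2 are all 1, so H_1 ≅ Z^2.
  H_2: rank ker ∂_2 − rank ∂_3 = (16 − 15) − 0 = 1, and there is no ∂_3, so H_2 ≅ Z.

(K is a triangulation of the torus T^2.)

H_0 ≅ Z,  H_1 ≅ Z^2,  H_2 ≅ Z.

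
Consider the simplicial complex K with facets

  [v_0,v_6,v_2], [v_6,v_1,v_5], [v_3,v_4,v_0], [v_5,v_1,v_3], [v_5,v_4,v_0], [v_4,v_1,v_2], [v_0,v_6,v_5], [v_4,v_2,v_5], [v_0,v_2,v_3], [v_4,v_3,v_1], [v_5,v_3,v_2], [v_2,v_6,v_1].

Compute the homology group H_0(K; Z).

H_0 ≅ Z.

K has 7 vertices, 18 edges, 12 triangles.
rank ∂_0 = 0, rank ∂_1 = 6 ⇒ b_0 = 7 − 0 − 6 = 1; all invariant factors of ∂_1 are 1 so no torsion. So H_0 ≅ Z.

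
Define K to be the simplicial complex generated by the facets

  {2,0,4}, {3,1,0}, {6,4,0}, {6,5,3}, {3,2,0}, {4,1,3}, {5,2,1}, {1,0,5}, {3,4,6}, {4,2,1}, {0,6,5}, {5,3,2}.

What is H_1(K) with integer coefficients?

H_1 = Z/2.

K has 7 vertices, 18 edges, 12 triangles.
rank ∂_1 = 6, rank ∂_2 = 12 ⇒ b_1 = 18 − 6 − 12 = 0; ∂_2 has invariant factor(s) [2] giving torsion. So H_1 = Z/2.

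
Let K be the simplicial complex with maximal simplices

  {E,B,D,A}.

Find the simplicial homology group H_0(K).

H_0 ≅ Z.

Fix the vertex order A < B < D < E and write every simplex with vertices in increasing order. Then dim K = 3 and the simplices of K are:

  0-simplices (4): A, B, D, E
  1-simplices (6): AB, AD, AE, BD, BE, DE
  2-simplices (4): ABD, ABE, ADE, BDE
  3-simplices (1): ABDE

so the chain groups are C_0 ≅ Z^4, C_1 ≅ Z^6, C_2 ≅ Z^4, C_3 ≅ Z^1.

Boundary ∂_1: C_1 → C_0 sends each edge [p,q] (with p < q) to q − p.
This gives a 4×6 integer matrix of rank 3; reducing to Smith normal form yields diagonal entries (1,1,1).

The boundary map ∂_2: C_2 → C_1 sends each 2-simplex [p,q,r] to [q,r] − [p,r] + [p,q]. For instance
  ∂ABD = BD − AD + AB,
  ∂ABE = BE − AE + AB.
The resulting 6×4 matrix has rank 3, and its Smith normal form has invariant factors (1,1,1).

∂_3: C_3 → C_2 sends each 3-simplex σ to the alternating sum Σ_i (−1)^i (σ with its i-th vertex removed). For instance
  ∂ABDE = BDE − ADE + ABE − ABD.
The resulting 4×1 matrix has rank 1, and its Smith normal form has invariant factors (1).

Now H_k = ker ∂_k / im ∂_{k+1}, so:

  H_0: rank C_0 − rank ∂_1 = 4 − 3 = 1, and the invariant factors of ∂_1 are all 1, so H_0 = Z.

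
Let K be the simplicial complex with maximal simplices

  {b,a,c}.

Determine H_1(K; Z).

Take the total order a < b < c on the vertex set. Then K (dimension 2) consists of the simplices:

  0-simplices (3): a, b, c
  1-simplices (3): ab, ac, bc
  2-simplices (1): abc

so the chain groups are C_0 ≅ Z^3, C_1 ≅ Z^3, C_2 ≅ Z^1.

∂_1: C_1 → C_0 maps an edge to its endpoints' difference, ∂[p,q] = q − p.
As a 3×3 matrix over Z this has rank 2, with invariant factors (1,1).

The boundary map ∂_2: C_2 → C_1 maps a triangle to the signed sum of its edges. For instance
  ∂abc = bc − ac + ab.
This gives a 3×1 integer matrix of rank 1; reducing to Smith normal form yields diagonal entries (1).

Reading off H_k = ker ∂_k / im ∂_{k+1}:

  H_1: rank ker ∂_1 − rank ∂_2 = (3 − 2) − 1 = 0, and the invariant factors of ∂_2 are all 1, so H_1 ≅ 0.

H_1 ≅ 0.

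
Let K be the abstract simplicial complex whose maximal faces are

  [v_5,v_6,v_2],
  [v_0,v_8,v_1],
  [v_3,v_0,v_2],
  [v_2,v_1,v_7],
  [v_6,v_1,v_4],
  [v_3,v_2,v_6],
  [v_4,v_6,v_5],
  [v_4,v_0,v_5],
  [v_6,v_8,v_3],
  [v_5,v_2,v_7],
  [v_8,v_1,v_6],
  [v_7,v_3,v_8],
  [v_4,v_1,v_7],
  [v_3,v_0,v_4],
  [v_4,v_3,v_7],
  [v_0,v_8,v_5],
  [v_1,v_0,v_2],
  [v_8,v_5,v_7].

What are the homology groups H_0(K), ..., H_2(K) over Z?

We work with the vertex ordering v_0 < v_1 < v_2 < v_3 < v_4 < v_5 < v_6 < v_7 < v_8. The simplices of K, each written with vertices in increasing order, are:

  0-simplices (9): [v_0], [v_1], [v_2], [v_3], [v_4], [v_5], [v_6], [v_7], [v_8]
  1-simplices (27): (27 of them)
  2-simplices (18): (18 of them)

giving chain groups C_0 ≅ Z^9, C_1 ≅ Z^27, C_2 ≅ Z^18.

The boundary map ∂_1: C_1 → C_0 sends each edge [p,q] (with p < q) to q − p.
As a 9×27 matrix over Z this has rank 8, with invariant factors (1,1,1,1,1,1,1,1).

∂_2: C_2 → C_1 acts by ∂[p,q,r] = [q,r] − [p,r] + [p,q]. For instance
  ∂[v_1,v_4,v_7] = [v_4,v_7] − [v_1,v_7] + [v_1,v_4],
  ∂[v_2,v_5,v_6] = [v_5,v_6] − [v_2,v_6] + [v_2,v_5].
The resulting 27×18 matrix has rank 17, and its Smith normal form has invariant factors (1,1,1,1,1,1,1,1,1,1,1,1,1,1,1,1,1).

Reading off H_k = ker ∂_k / im ∂_{k+1}:

  H_0: rank C_0 − rank ∂_1 = 9 − 8 = 1, and the invariant factors of ∂_1 are all 1, so H_0 = Z.
  H_1: rank ker ∂_1 − rank ∂_2 = (27 − 8) − 17 = 2, and the invariant factors of ∂_2 are all 1, so H_1 = Z^2.
  H_2: rank ker ∂_2 − rank ∂_3 = (18 − 17) − 0 = 1, and there is no ∂_3, so H_2 = Z.

As a check, the Euler characteristic is 9 − 27 + 18 = 0, which agrees with 1 − 2 + 1 = 0.

H_0 = Z,  H_1 = Z^2,  H_2 = Z.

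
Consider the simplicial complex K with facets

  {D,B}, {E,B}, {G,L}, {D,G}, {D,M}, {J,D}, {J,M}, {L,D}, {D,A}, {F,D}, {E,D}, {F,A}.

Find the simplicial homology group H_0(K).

H_0 = Z.

K has 9 vertices, 12 edges.
rank ∂_0 = 0, rank ∂_1 = 8 ⇒ b_0 = 9 − 0 − 8 = 1; all invariant factors of ∂_1 are 1 so no torsion. So H_0 ≅ Z.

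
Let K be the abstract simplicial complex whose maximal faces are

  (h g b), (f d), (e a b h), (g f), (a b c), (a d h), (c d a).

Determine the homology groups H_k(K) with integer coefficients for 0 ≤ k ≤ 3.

H_0 = Z,  H_1 = Z,  H_2 = 0,  H_3 = 0.

Fix the vertex order a < b < c < d < e < f < g < h and write every simplex with vertices in increasing order. Then dim K = 3 and the simplices of K are:

  0-simplices (8): a, b, c, d, e, f, g, h
  1-simplices (15): ab, ac, ad, ae, ah, bc, be, bg, bh, cd, df, dh, eh, fg, gh
  2-simplices (8): abc, abe, abh, acd, adh, aeh, beh, bgh
  3-simplices (1): abeh

Hence C_0 ≅ Z^8, C_1 ≅ Z^15, C_2 ≅ Z^8, C_3 ≅ Z^1.

Boundary ∂_1: C_1 → C_0 sends each edge [p,q] (with p < q) to q − p. For instance
  ∂ac = c − a.
As a 8×15 matrix over Z this has rank 7, with invariant factors (1,1,1,1,1,1,1).

The boundary map ∂_2: C_2 → C_1 sends each 2-simplex [p,q,r] to [q,r] − [p,r] + [p,q]. For instance
  ∂bgh = gh − bh + bg,
  ∂abe = be − ae + ab.
The 15×8 boundary matrix has rank 7 and Smith normal form diag(1,1,1,1,1,1,1).

∂_3: C_3 → C_2 sends each 3-simplex σ to the alternating sum Σ_i (−1)^i (σ with its i-th vertex removed). For instance
  ∂abeh = beh − aeh + abh − abe.
The resulting 8×1 matrix has rank 1, and its Smith normal form has invariant factors (1).

Now H_k = ker ∂_k / im ∂_{k+1}, so:

  H_0: rank C_0 − rank ∂_1 = 8 − 7 = 1, and the invariant factors of ∂_1 are all 1, so H_0 = Z.
  H_1: rank ker ∂_1 − rank ∂_2 = (15 − 7) − 7 = 1, and the invariant factors of ∂_2 are all 1, so H_1 = Z.
  H_2: rank ker ∂_2 − rank ∂_3 = (8 − 7) − 1 = 0, and the invariant factors of ∂_3 are all 1, so H_2 = 0.
  H_3: rank ker ∂_3 − rank ∂_4 = (1 − 1) − 0 = 0, and there is no ∂_4, so H_3 = 0.

As a check, the Euler characteristic is 8 − 15 + 8 − 1 = 0, which agrees with 1 − 1 + 0 − 0 = 0.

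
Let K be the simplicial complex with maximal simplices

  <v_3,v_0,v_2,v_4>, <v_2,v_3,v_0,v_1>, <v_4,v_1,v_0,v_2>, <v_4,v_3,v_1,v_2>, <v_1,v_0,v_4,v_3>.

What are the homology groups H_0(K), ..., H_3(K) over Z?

H_0 = Z,  H_1 = 0,  H_2 = 0,  H_3 = Z.

Take the total order v_0 < v_1 < v_2 < v_3 < v_4 on the vertex set. Then K (dimension 3) consists of the simplices:

  0-simplices (5): [v_0], [v_1], [v_2], [v_3], [v_4]
  1-simplices (10): [v_0,v_1], [v_0,v_2], [v_0,v_3], [v_0,v_4], [v_1,v_2], [v_1,v_3], [v_1,v_4], [v_2,v_3], [v_2,v_4], [v_3,v_4]
  2-simplices (10): [v_0,v_1,v_2], [v_0,v_1,v_3], [v_0,v_1,v_4], [v_0,v_2,v_3], [v_0,v_2,v_4], [v_0,v_3,v_4], [v_1,v_2,v_3], [v_1,v_2,v_4], [v_1,v_3,v_4], [v_2,v_3,v_4]
  3-simplices (5): [v_0,v_1,v_2,v_3], [v_0,v_1,v_2,v_4], [v_0,v_1,v_3,v_4], [v_0,v_2,v_3,v_4], [v_1,v_2,v_3,v_4]

giving chain groups C_0 ≅ Z^5, C_1 ≅ Z^10, C_2 ≅ Z^10, C_3 ≅ Z^5.

∂_1: C_1 → C_0 is given by ∂[p,q] = [q] − [p].
As a 5×10 matrix over Z this has rank 4, with invariant factors (1,1,1,1).

∂_2: C_2 → C_1 sends each 2-simplex [p,q,r] to [q,r] − [p,r] + [p,q]. For instance
  ∂[v_0,v_2,v_3] = [v_2,v_3] − [v_0,v_3] + [v_0,v_2],
  ∂[v_2,v_3,v_4] = [v_3,v_4] − [v_2,v_4] + [v_2,v_3].
The 10×10 boundary matrix has rank 6 and Smith normal form diag(1,1,1,1,1,1).

The boundary map ∂_3: C_3 → C_2 sends each 3-simplex σ to the alternating sum Σ_i (−1)^i (σ with its i-th vertex removed). For instance
  ∂[v_0,v_1,v_2,v_3] = [v_1,v_2,v_3] − [v_0,v_2,v_3] + [v_0,v_1,v_3] − [v_0,v_1,v_2],
  ∂[v_1,v_2,v_3,v_4] = [v_2,v_3,v_4] − [v_1,v_3,v_4] + [v_1,v_2,v_4] − [v_1,v_2,v_3].
The 10×5 boundary matrix has rank 4 and Smith normal form diag(1,1,1,1).

Now H_k = ker ∂_k / im ∂_{k+1}, so:

  H_0: rank C_0 − rank ∂_1 = 5 − 4 = 1, and the invariant factors of ∂_1 are all 1, so H_0 = Z.
  H_1: rank ker ∂_1 − rank ∂_2 = (10 − 4) − 6 = 0, and the invariant factors of ∂_2 are all 1, so H_1 = 0.
  H_2: rank ker ∂_2 − rank ∂_3 = (10 − 6) − 4 = 0, and the invariant factors of ∂_3 are all 1, so H_2 = 0.
  H_3: rank ker ∂_3 − rank ∂_4 = (5 − 4) − 0 = 1, and there is no ∂_4, so H_3 = Z.

(K is a triangulation of the 3-sphere S^3.)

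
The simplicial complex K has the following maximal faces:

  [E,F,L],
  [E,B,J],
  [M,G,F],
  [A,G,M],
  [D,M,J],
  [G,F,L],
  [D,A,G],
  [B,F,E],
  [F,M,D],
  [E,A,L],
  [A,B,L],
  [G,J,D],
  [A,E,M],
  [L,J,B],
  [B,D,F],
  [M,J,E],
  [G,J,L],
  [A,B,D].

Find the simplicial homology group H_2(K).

H_2 = 0.

Order the vertices as A < B < D < E < F < G < J < L < M. Listing each simplex with vertices in this order, K has dimension 2 with simplices:

  0-simplices (9): A, B, D, E, F, G, J, L, M
  1-simplices (27): AB, AD, AE, AG, AL, AM, BD, BE, BF, BJ, BL, DF, DG, DJ, DM, EF, EJ, EL, EM, FG, FL, FM, GJ, GL, GM, JL, JM
  2-simplices (18): ABD, ABL, ADG, AEL, AEM, AGM, BDF, BEF, BEJ, BJL, DFM, DGJ, DJM, EFL, EJM, FGL, FGM, GJL

so the chain groups are C_0 ≅ Z^9, C_1 ≅ Z^27, C_2 ≅ Z^18.

∂_1: C_1 → C_0 sends each edge [p,q] (with p < q) to q − p. For instance
  ∂EF = F − E.
As a 9×27 matrix over Z this has rank 8, with invariant factors (1,1,1,1,1,1,1,1).

∂_2: C_2 → C_1 maps a triangle to the signed sum of its edges. For instance
  ∂ADG = DG − AG + AD,
  ∂EJM = JM − EM + EJ.
The 27×18 boundary matrix has rank 18 and Smith normal form diag(1,1,1,1,1,1,1,1,1,1,1,1,1,1,1,1,1,2).

Now H_k = ker ∂_k / im ∂_{k+1}, so:

  H_2: rank ker ∂_2 − rank ∂_3 = (18 − 18) − 0 = 0, and there is no ∂_3, so H_2 = 0.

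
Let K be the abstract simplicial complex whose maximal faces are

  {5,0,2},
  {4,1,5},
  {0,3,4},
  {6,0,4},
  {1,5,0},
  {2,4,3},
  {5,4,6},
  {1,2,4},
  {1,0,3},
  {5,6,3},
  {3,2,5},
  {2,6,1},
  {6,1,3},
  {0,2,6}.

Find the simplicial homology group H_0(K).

H_0 = Z.

We work with the vertex ordering 0 < 1 < 2 < 3 < 4 < 5 < 6. The simplices of K, each written with vertices in increasing order, are:

  0-simplices (7): [0], [1], [2], [3], [4], [5], [6]
  1-simplices (21): [0,1], [0,2], [0,3], [0,4], [0,5], [0,6], [1,2], [1,3], [1,4], [1,5], [1,6], [2,3], [2,4], [2,5], [2,6], [3,4], [3,5], [3,6], [4,5], [4,6], [5,6]
  2-simplices (14): [0,1,3], [0,1,5], [0,2,5], [0,2,6], [0,3,4], [0,4,6], [1,2,4], [1,2,6], [1,3,6], [1,4,5], [2,3,4], [2,3,5], [3,5,6], [4,5,6]

so the chain groups are C_0 ≅ Z^7, C_1 ≅ Z^21, C_2 ≅ Z^14.

∂_1: C_1 → C_0 sends each edge [p,q] (with p < q) to q − p. For instance
  ∂[0,3] = [3] − [0].
The resulting 7×21 matrix has rank 6, and its Smith normal form has invariant factors (1,1,1,1,1,1).

∂_2: C_2 → C_1 maps a triangle to the signed sum of its edges. For instance
  ∂[2,3,4] = [3,4] − [2,4] + [2,3],
  ∂[0,1,3] = [1,3] − [0,3] + [0,1].
The 21×14 boundary matrix has rank 13 and Smith normal form diag(1,1,1,1,1,1,1,1,1,1,1,1,1).

Now H_k = ker ∂_k / im ∂_{k+1}, so:

  H_0: rank C_0 − rank ∂_1 = 7 − 6 = 1, and the invariant factors of ∂_1 are all 1, so H_0 = Z.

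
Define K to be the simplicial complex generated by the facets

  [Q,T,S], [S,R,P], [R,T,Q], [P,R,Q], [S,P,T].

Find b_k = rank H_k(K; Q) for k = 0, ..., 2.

Fix the vertex order P < Q < R < S < T and write every simplex with vertices in increasing order. Then dim K = 2 and the simplices of K are:

  0-simplices (5): P, Q, R, S, T
  1-simplices (10): PQ, PR, PS, PT, QR, QS, QT, RS, RT, ST
  2-simplices (5): PQR, PRS, PST, QRT, QST

giving chain groups C_0 ≅ Z^5, C_1 ≅ Z^10, C_2 ≅ Z^5.

Boundary ∂_1: C_1 → C_0 is given by ∂[p,q] = [q] − [p]. For instance
  ∂ST = T − S.
The resulting 5×10 matrix has rank 4, and its Smith normal form has invariant factors (1,1,1,1).

∂_2: C_2 → C_1 acts by ∂[p,q,r] = [q,r] − [p,r] + [p,q]. For instance
  ∂QRT = RT − QT + QR,
  ∂PST = ST − PT + PS.
The 10×5 boundary matrix has rank 5 and Smith normal form diag(1,1,1,1,1).

Reading off H_k = ker ∂_k / im ∂_{k+1}:

  H_0: rank C_0 − rank ∂_1 = 5 − 4 = 1, and the invariant factors of ∂_1 are all 1, so H_0 ≅ Z.
  H_1: rank ker ∂_1 − rank ∂_2 = (10 − 4) − 5 = 1, and the invariant factors of ∂_2 are all 1, so H_1 ≅ Z.
  H_2: rank ker ∂_2 − rank ∂_3 = (5 − 5) − 0 = 0, and there is no ∂_3, so H_2 ≅ 0.

(K is a triangulation of the Möbius band.)

Hence the Betti numbers are b_0 = 1, b_1 = 1, b_2 = 0.

b_0 = 1, b_1 = 1, b_2 = 0.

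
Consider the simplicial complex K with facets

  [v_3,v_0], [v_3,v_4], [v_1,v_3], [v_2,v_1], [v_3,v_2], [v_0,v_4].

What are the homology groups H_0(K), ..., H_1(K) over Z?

H_0 = Z,  H_1 = Z^2.

Order the vertices as v_0 < v_1 < v_2 < v_3 < v_4. Listing each simplex with vertices in this order, K has dimension 1 with simplices:

  0-simplices (5): [v_0], [v_1], [v_2], [v_3], [v_4]
  1-simplices (6): [v_0,v_3], [v_0,v_4], [v_1,v_2], [v_1,v_3], [v_2,v_3], [v_3,v_4]

Hence C_0 ≅ Z^5, C_1 ≅ Z^6.

The boundary map ∂_1: C_1 → C_0 sends each edge [p,q] (with p < q) to q − p. For instance
  ∂[v_2,v_3] = [v_3] − [v_2].
This gives a 5×6 integer matrix of rank 4; reducing to Smith normal form yields diagonal entries (1,1,1,1).

Computing H_k = (kernel of ∂_k) / (image of ∂_{k+1}):

  H_0: rank C_0 − rank ∂_1 = 5 − 4 = 1, and the invariant factors of ∂_1 are all 1, so H_0 ≅ Z.
  H_1: rank ker ∂_1 − rank ∂_2 = (6 − 4) − 0 = 2, and there is no ∂_2, so H_1 ≅ Z^2.

As a check, the Euler characteristic is 5 − 6 = -1, which agrees with 1 − 2 = -1.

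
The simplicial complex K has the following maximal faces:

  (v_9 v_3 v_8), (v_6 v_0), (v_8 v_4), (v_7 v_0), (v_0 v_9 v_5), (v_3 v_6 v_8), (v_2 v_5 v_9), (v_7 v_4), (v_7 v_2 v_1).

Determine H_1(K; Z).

Take the total order v_0 < v_1 < v_2 < v_3 < v_4 < v_5 < v_6 < v_7 < v_8 < v_9 on the vertex set. Then K (dimension 2) consists of the simplices:

  0-simplices (10): [v_0], [v_1], [v_2], [v_3], [v_4], [v_5], [v_6], [v_7], [v_8], [v_9]
  1-simplices (17): (17 of them)
  2-simplices (5): [v_0,v_5,v_9], [v_1,v_2,v_7], [v_2,v_5,v_9], [v_3,v_6,v_8], [v_3,v_8,v_9]

so the chain groups are C_0 ≅ Z^10, C_1 ≅ Z^17, C_2 ≅ Z^5.

The boundary map ∂_1: C_1 → C_0 maps an edge to its endpoints' difference, ∂[p,q] = q − p. For instance
  ∂[v_8,v_9] = [v_9] − [v_8].
As a 10×17 matrix over Z this has rank 9, with invariant factors (1,1,1,1,1,1,1,1,1).

Boundary ∂_2: C_2 → C_1 acts by ∂[p,q,r] = [q,r] − [p,r] + [p,q]. For instance
  ∂[v_1,v_2,v_7] = [v_2,v_7] − [v_1,v_7] + [v_1,v_2],
  ∂[v_3,v_8,v_9] = [v_8,v_9] − [v_3,v_9] + [v_3,v_8].
This gives a 17×5 integer matrix of rank 5; reducing to Smith normal form yields diagonal entries (1,1,1,1,1).

Now H_k = ker ∂_k / im ∂_{k+1}, so:

  H_1: rank ker ∂_1 − rank ∂_2 = (17 − 9) − 5 = 3, and the invariant factors of ∂_2 are all 1, so H_1 ≅ Z^3.

H_1 ≅ Z^3.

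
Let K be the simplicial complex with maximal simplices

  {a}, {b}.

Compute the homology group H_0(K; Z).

K has 2 vertices.
rank ∂_0 = 0, rank ∂_1 = 0 ⇒ b_0 = 2 − 0 − 0 = 2. So H_0 ≅ Z^2.

H_0 ≅ Z^2.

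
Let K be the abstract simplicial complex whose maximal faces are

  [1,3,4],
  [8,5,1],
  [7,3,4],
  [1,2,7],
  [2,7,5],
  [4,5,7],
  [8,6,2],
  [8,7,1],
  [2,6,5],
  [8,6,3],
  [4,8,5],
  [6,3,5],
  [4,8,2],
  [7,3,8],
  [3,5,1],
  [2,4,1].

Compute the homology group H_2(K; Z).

Order the vertices as 1 < 2 < 3 < 4 < 5 < 6 < 7 < 8. Listing each simplex with vertices in this order, K has dimension 2 with simplices:

  0-simplices (8): [1], [2], [3], [4], [5], [6], [7], [8]
  1-simplices (24): (24 of them)
  2-simplices (16): [1,2,4], [1,2,7], [1,3,4], [1,3,5], [1,5,8], [1,7,8], [2,4,8], [2,5,6], [2,5,7], [2,6,8], [3,4,7], [3,5,6], [3,6,8], [3,7,8], [4,5,7], [4,5,8]

Hence C_0 ≅ Z^8, C_1 ≅ Z^24, C_2 ≅ Z^16.

Boundary ∂_1: C_1 → C_0 is given by ∂[p,q] = [q] − [p].
As a 8×24 matrix over Z this has rank 7, with invariant factors (1,1,1,1,1,1,1).

The boundary map ∂_2: C_2 → C_1 sends each 2-simplex [p,q,r] to [q,r] − [p,r] + [p,q]. For instance
  ∂[4,5,8] = [5,8] − [4,8] + [4,5],
  ∂[1,3,5] = [3,5] − [1,5] + [1,3].
As a 24×16 matrix over Z this has rank 15, with invariant factors (1,1,1,1,1,1,1,1,1,1,1,1,1,1,1).

Reading off H_k = ker ∂_k / im ∂_{k+1}:

  H_2: rank ker ∂_2 − rank ∂_3 = (16 − 15) − 0 = 1, and there is no ∂_3, so H_2 = Z.

(K is a triangulation of the torus T^2.)

H_2 ≅ Z.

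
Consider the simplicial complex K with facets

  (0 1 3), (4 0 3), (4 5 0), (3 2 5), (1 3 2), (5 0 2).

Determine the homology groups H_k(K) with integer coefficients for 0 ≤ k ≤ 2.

H_0 ≅ Z,  H_1 ≅ Z,  H_2 = 0.

Take the total order 0 < 1 < 2 < 3 < 4 < 5 on the vertex set. Then K (dimension 2) consists of the simplices:

  0-simplices (6): [0], [1], [2], [3], [4], [5]
  1-simplices (12): [0,1], [0,2], [0,3], [0,4], [0,5], [1,2], [1,3], [2,3], [2,5], [3,4], [3,5], [4,5]
  2-simplices (6): [0,1,3], [0,2,5], [0,3,4], [0,4,5], [1,2,3], [2,3,5]

giving chain groups C_0 ≅ Z^6, C_1 ≅ Z^12, C_2 ≅ Z^6.

∂_1: C_1 → C_0 sends each edge [p,q] (with p < q) to q − p. For instance
  ∂[2,3] = [3] − [2].
This gives a 6×12 integer matrix of rank 5; reducing to Smith normal form yields diagonal entries (1,1,1,1,1).

∂_2: C_2 → C_1 maps a triangle to the signed sum of its edges. For instance
  ∂[0,4,5] = [4,5] − [0,5] + [0,4],
  ∂[0,2,5] = [2,5] − [0,5] + [0,2].
As a 12×6 matrix over Z this has rank 6, with invariant factors (1,1,1,1,1,1).

Now H_k = ker ∂_k / im ∂_{k+1}, so:

  H_0: rank C_0 − rank ∂_1 = 6 − 5 = 1, and the invariant factors of ∂_1 are all 1, so H_0 ≅ Z.
  H_1: rank ker ∂_1 − rank ∂_2 = (12 − 5) − 6 = 1, and the invariant factors of ∂_2 are all 1, so H_1 ≅ Z.
  H_2: rank ker ∂_2 − rank ∂_3 = (6 − 6) − 0 = 0, and there is no ∂_3, so H_2 ≅ 0.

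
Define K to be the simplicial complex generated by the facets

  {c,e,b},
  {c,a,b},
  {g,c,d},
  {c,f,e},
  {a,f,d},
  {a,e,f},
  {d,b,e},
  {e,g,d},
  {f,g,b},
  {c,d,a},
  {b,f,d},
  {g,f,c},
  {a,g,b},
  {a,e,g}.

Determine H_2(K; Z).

H_2 ≅ Z.

Take the total order a < b < c < d < e < f < g on the vertex set. Then K (dimension 2) consists of the simplices:

  0-simplices (7): a, b, c, d, e, f, g
  1-simplices (21): ab, ac, ad, ae, af, ag, bc, bd, be, bf, bg, cd, ce, cf, cg, de, df, dg, ef, eg, fg
  2-simplices (14): abc, abg, acd, adf, aef, aeg, bce, bde, bdf, bfg, cdg, cef, cfg, deg

Hence C_0 ≅ Z^7, C_1 ≅ Z^21, C_2 ≅ Z^14.

∂_1: C_1 → C_0 maps an edge to its endpoints' difference, ∂[p,q] = q − p.
The resulting 7×21 matrix has rank 6, and its Smith normal form has invariant factors (1,1,1,1,1,1).

The boundary map ∂_2: C_2 → C_1 acts by ∂[p,q,r] = [q,r] − [p,r] + [p,q]. For instance
  ∂bfg = fg − bg + bf,
  ∂deg = eg − dg + de.
As a 21×14 matrix over Z this has rank 13, with invariant factors (1,1,1,1,1,1,1,1,1,1,1,1,1).

From H_k ≅ ker(∂_k) / im(∂_{k+1}) we obtain:

  H_2: rank ker ∂_2 − rank ∂_3 = (14 − 13) − 0 = 1, and there is no ∂_3, so H_2 = Z.

(K is a triangulation of the torus T^2.)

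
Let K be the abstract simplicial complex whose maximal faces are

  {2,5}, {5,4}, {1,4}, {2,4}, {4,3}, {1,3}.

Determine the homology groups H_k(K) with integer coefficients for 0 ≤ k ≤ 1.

We work with the vertex ordering 1 < 2 < 3 < 4 < 5. The simplices of K, each written with vertices in increasing order, are:

  0-simplices (5): [1], [2], [3], [4], [5]
  1-simplices (6): [1,3], [1,4], [2,4], [2,5], [3,4], [4,5]

giving chain groups C_0 ≅ Z^5, C_1 ≅ Z^6.

Boundary ∂_1: C_1 → C_0 is given by ∂[p,q] = [q] − [p]. For instance
  ∂[1,4] = [4] − [1].
This gives a 5×6 integer matrix of rank 4; reducing to Smith normal form yields diagonal entries (1,1,1,1).

Reading off H_k = ker ∂_k / im ∂_{k+1}:

  H_0: rank C_0 − rank ∂_1 = 5 − 4 = 1, and the invariant factors of ∂_1 are all 1, so H_0 = Z.
  H_1: rank ker ∂_1 − rank ∂_2 = (6 − 4) − 0 = 2, and there is no ∂_2, so H_1 = Z^2.

H_0 ≅ Z,  H_1 ≅ Z^2.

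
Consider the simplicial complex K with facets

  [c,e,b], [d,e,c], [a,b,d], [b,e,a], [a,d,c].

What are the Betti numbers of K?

b_0 = 1, b_1 = 1, b_2 = 0.

We work with the vertex ordering a < b < c < d < e. The simplices of K, each written with vertices in increasing order, are:

  0-simplices (5): a, b, c, d, e
  1-simplices (10): ab, ac, ad, ae, bc, bd, be, cd, ce, de
  2-simplices (5): abd, abe, acd, bce, cde

Hence C_0 ≅ Z^5, C_1 ≅ Z^10, C_2 ≅ Z^5.

The boundary map ∂_1: C_1 → C_0 sends each edge [p,q] (with p < q) to q − p.
The 5×10 boundary matrix has rank 4 and Smith normal form diag(1,1,1,1).

Boundary ∂_2: C_2 → C_1 acts by ∂[p,q,r] = [q,r] − [p,r] + [p,q]. For instance
  ∂abd = bd − ad + ab,
  ∂bce = ce − be + bc.
This gives a 10×5 integer matrix of rank 5; reducing to Smith normal form yields diagonal entries (1,1,1,1,1).

Now H_k = ker ∂_k / im ∂_{k+1}, so:

  H_0: rank C_0 − rank ∂_1 = 5 − 4 = 1, and the invariant factors of ∂_1 are all 1, so H_0 ≅ Z.
  H_1: rank ker ∂_1 − rank ∂_2 = (10 − 4) − 5 = 1, and the invariant factors of ∂_2 are all 1, so H_1 ≅ Z.
  H_2: rank ker ∂_2 − rank ∂_3 = (5 − 5) − 0 = 0, and there is no ∂_3, so H_2 ≅ 0.

As a check, the Euler characteristic is 5 − 10 + 5 = 0, which agrees with 1 − 1 + 0 = 0.
(K is a triangulation of the Möbius band.)

Hence the Betti numbers are b_0 = 1, b_1 = 1, b_2 = 0.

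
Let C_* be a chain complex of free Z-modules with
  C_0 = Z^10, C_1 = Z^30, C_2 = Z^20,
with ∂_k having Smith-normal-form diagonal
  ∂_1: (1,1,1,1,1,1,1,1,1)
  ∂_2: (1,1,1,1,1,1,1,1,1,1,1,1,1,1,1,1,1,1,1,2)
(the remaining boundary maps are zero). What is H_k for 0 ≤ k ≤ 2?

H_0: b_0 = 10 − 0 − 9 = 1; torsion from ∂_1 factors > 1: none. So H_0 = Z.
H_1: b_1 = 30 − 9 − 20 = 1; torsion from ∂_2 factors > 1: [2]. So H_1 = Z ⊕ Z/2Z.
H_2: b_2 = 20 − 20 − 0 = 0; torsion from ∂_3 factors > 1: none. So H_2 = 0.

H_0 = Z,  H_1 = Z ⊕ Z/2Z,  H_2 = 0.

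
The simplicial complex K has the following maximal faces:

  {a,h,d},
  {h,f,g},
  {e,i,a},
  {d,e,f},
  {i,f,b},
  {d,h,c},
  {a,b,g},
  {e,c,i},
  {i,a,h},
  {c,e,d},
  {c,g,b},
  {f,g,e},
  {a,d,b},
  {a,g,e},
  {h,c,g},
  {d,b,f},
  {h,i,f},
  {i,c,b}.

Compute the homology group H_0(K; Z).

H_0 = Z.

Take the total order a < b < c < d < e < f < g < h < i on the vertex set. Then K (dimension 2) consists of the simplices:

  0-simplices (9): a, b, c, d, e, f, g, h, i
  1-simplices (27): ab, ad, ae, ag, ah, ai, bc, bd, bf, bg, bi, cd, ce, cg, ch, ci, de, df, dh, ef, eg, ei, fg, fh, fi, gh, hi
  2-simplices (18): abd, abg, adh, aeg, aei, ahi, bcg, bci, bdf, bfi, cde, cdh, cei, cgh, def, efg, fgh, fhi

Hence C_0 ≅ Z^9, C_1 ≅ Z^27, C_2 ≅ Z^18.

Boundary ∂_1: C_1 → C_0 maps an edge to its endpoints' difference, ∂[p,q] = q − p. For instance
  ∂ad = d − a.
This gives a 9×27 integer matrix of rank 8; reducing to Smith normal form yields diagonal entries (1,1,1,1,1,1,1,1).

∂_2: C_2 → C_1 acts by ∂[p,q,r] = [q,r] − [p,r] + [p,q]. For instance
  ∂fhi = hi − fi + fh,
  ∂efg = fg − eg + ef.
The resulting 27×18 matrix has rank 17, and its Smith normal form has invariant factors (1,1,1,1,1,1,1,1,1,1,1,1,1,1,1,1,1).

Now H_k = ker ∂_k / im ∂_{k+1}, so:

  H_0: rank C_0 − rank ∂_1 = 9 − 8 = 1, and the invariant factors of ∂_1 are all 1, so H_0 = Z.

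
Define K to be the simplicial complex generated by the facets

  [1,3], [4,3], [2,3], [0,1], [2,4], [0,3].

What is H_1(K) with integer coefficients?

H_1 = Z^2.

We work with the vertex ordering 0 < 1 < 2 < 3 < 4. The simplices of K, each written with vertices in increasing order, are:

  0-simplices (5): [0], [1], [2], [3], [4]
  1-simplices (6): [0,1], [0,3], [1,3], [2,3], [2,4], [3,4]

so the chain groups are C_0 ≅ Z^5, C_1 ≅ Z^6.

The boundary map ∂_1: C_1 → C_0 is given by ∂[p,q] = [q] − [p].
The 5×6 boundary matrix has rank 4 and Smith normal form diag(1,1,1,1).

Computing H_k = (kernel of ∂_k) / (image of ∂_{k+1}):

  H_1: rank ker ∂_1 − rank ∂_2 = (6 − 4) − 0 = 2, and there is no ∂_2, so H_1 ≅ Z^2.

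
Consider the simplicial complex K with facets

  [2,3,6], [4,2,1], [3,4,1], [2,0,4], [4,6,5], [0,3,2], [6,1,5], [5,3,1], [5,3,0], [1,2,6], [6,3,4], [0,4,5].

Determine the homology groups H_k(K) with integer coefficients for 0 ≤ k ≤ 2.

K has 7 vertices, 18 edges, 12 triangles.
rank ∂_0 = 0, rank ∂_1 = 6 ⇒ b_0 = 7 − 0 − 6 = 1; all invariant factors of ∂_1 are 1 so no torsion. So H_0 ≅ Z.
rank ∂_1 = 6, rank ∂_2 = 12 ⇒ b_1 = 18 − 6 − 12 = 0; ∂_2 has invariant factor(s) [2] giving torsion. So H_1 ≅ Z/2Z.
rank ∂_2 = 12, rank ∂_3 = 0 ⇒ b_2 = 12 − 12 − 0 = 0. So H_2 ≅ 0.

H_0 = Z,  H_1 = Z/2Z,  H_2 = 0.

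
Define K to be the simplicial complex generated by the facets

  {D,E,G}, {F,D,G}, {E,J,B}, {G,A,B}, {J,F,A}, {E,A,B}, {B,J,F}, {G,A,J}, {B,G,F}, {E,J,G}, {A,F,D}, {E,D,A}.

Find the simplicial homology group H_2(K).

H_2 = 0.

We work with the vertex ordering A < B < D < E < F < G < J. The simplices of K, each written with vertices in increasing order, are:

  0-simplices (7): A, B, D, E, F, G, J
  1-simplices (18): AB, AD, AE, AF, AG, AJ, BE, BF, BG, BJ, DE, DF, DG, EG, EJ, FG, FJ, GJ
  2-simplices (12): ABE, ABG, ADE, ADF, AFJ, AGJ, BEJ, BFG, BFJ, DEG, DFG, EGJ

giving chain groups C_0 ≅ Z^7, C_1 ≅ Z^18, C_2 ≅ Z^12.

The boundary map ∂_1: C_1 → C_0 sends each edge [p,q] (with p < q) to q − p.
This gives a 7×18 integer matrix of rank 6; reducing to Smith normal form yields diagonal entries (1,1,1,1,1,1).

Boundary ∂_2: C_2 → C_1 acts by ∂[p,q,r] = [q,r] − [p,r] + [p,q]. For instance
  ∂ADF = DF − AF + AD,
  ∂ABE = BE − AE + AB.
This gives a 18×12 integer matrix of rank 12; reducing to Smith normal form yields diagonal entries (1,1,1,1,1,1,1,1,1,1,1,2).

Reading off H_k = ker ∂_k / im ∂_{k+1}:

  H_2: rank ker ∂_2 − rank ∂_3 = (12 − 12) − 0 = 0, and there is no ∂_3, so H_2 ≅ 0.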